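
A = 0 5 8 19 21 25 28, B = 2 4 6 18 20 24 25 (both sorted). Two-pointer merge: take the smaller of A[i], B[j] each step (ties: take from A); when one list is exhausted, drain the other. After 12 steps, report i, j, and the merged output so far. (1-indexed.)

i=7, j=7, merged so far=[0, 2, 4, 5, 6, 8, 18, 19, 20, 21, 24, 25]

i=1 j=1: A[i]=0<=B[j]=2 take 0, i++
i=2 j=1: A[i]=5>B[j]=2 take 2, j++
i=2 j=2: A[i]=5>B[j]=4 take 4, j++
i=2 j=3: A[i]=5<=B[j]=6 take 5, i++
i=3 j=3: A[i]=8>B[j]=6 take 6, j++
i=3 j=4: A[i]=8<=B[j]=18 take 8, i++
i=4 j=4: A[i]=19>B[j]=18 take 18, j++
i=4 j=5: A[i]=19<=B[j]=20 take 19, i++
i=5 j=5: A[i]=21>B[j]=20 take 20, j++
i=5 j=6: A[i]=21<=B[j]=24 take 21, i++
i=6 j=6: A[i]=25>B[j]=24 take 24, j++
i=6 j=7: A[i]=25<=B[j]=25 take 25, i++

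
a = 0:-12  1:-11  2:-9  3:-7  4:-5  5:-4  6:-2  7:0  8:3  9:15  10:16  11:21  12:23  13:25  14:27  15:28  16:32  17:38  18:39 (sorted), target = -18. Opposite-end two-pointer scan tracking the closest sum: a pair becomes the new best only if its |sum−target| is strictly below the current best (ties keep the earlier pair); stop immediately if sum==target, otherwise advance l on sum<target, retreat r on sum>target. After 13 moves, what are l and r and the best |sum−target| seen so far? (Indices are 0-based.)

l=0, r=5, best |Δ|=4

l=0 r=18: -12+39=27 d=45 *, r--
l=0 r=17: -12+38=26 d=44 *, r--
l=0 r=16: -12+32=20 d=38 *, r--
l=0 r=15: -12+28=16 d=34 *, r--
l=0 r=14: -12+27=15 d=33 *, r--
l=0 r=13: -12+25=13 d=31 *, r--
l=0 r=12: -12+23=11 d=29 *, r--
l=0 r=11: -12+21=9 d=27 *, r--
l=0 r=10: -12+16=4 d=22 *, r--
l=0 r=9: -12+15=3 d=21 *, r--
l=0 r=8: -12+3=-9 d=9 *, r--
l=0 r=7: -12+0=-12 d=6 *, r--
l=0 r=6: -12+-2=-14 d=4 *, r--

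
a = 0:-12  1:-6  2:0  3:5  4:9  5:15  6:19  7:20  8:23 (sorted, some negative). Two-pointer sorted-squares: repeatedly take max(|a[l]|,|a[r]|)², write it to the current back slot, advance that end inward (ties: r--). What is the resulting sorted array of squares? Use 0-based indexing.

[0, 25, 36, 81, 144, 225, 361, 400, 529]

l=0 r=8: |-12|<=|23| out[8]=529, r--
l=0 r=7: |-12|<=|20| out[7]=400, r--
l=0 r=6: |-12|<=|19| out[6]=361, r--
l=0 r=5: |-12|<=|15| out[5]=225, r--
l=0 r=4: |-12|>|9| out[4]=144, l++
l=1 r=4: |-6|<=|9| out[3]=81, r--
l=1 r=3: |-6|>|5| out[2]=36, l++
l=2 r=3: |0|<=|5| out[1]=25, r--
l=2 r=2: |0|<=|0| out[0]=0, r--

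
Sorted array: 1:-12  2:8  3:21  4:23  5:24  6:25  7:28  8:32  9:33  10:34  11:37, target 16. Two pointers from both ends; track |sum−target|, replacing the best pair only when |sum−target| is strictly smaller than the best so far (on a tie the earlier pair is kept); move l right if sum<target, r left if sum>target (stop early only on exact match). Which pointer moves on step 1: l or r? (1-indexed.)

r

l=1 r=11: -12+37=25 d=9 *, r--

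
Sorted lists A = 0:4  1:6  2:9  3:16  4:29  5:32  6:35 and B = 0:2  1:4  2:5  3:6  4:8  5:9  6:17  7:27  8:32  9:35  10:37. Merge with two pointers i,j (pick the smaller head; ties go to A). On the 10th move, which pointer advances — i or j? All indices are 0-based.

i=0 j=0: A[i]=4>B[j]=2 take 2, j++
i=0 j=1: A[i]=4<=B[j]=4 take 4, i++
i=1 j=1: A[i]=6>B[j]=4 take 4, j++
i=1 j=2: A[i]=6>B[j]=5 take 5, j++
i=1 j=3: A[i]=6<=B[j]=6 take 6, i++
i=2 j=3: A[i]=9>B[j]=6 take 6, j++
i=2 j=4: A[i]=9>B[j]=8 take 8, j++
i=2 j=5: A[i]=9<=B[j]=9 take 9, i++
i=3 j=5: A[i]=16>B[j]=9 take 9, j++
i=3 j=6: A[i]=16<=B[j]=17 take 16, i++

i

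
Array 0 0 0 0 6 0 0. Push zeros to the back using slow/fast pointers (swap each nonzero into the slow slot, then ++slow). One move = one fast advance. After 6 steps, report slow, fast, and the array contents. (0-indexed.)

(s=0,f=0) a[fast]=0 → fast++
(s=0,f=1) a[fast]=0 → fast++
(s=0,f=2) a[fast]=0 → fast++
(s=0,f=3) a[fast]=0 → fast++
(s=0,f=4) a[fast]=6≠0 swap→a[0]=6 → slow++,fast++
(s=1,f=5) a[fast]=0 → fast++

slow=1, fast=6, a=[6, 0, 0, 0, 0, 0, 0]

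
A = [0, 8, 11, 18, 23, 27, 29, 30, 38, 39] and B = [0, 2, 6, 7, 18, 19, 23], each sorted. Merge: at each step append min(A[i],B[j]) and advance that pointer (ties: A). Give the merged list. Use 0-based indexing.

[i=0,j=0] A[i]=0<=B[j]=0 take 0 → i++
[i=1,j=0] A[i]=8>B[j]=0 take 0 → j++
[i=1,j=1] A[i]=8>B[j]=2 take 2 → j++
[i=1,j=2] A[i]=8>B[j]=6 take 6 → j++
[i=1,j=3] A[i]=8>B[j]=7 take 7 → j++
[i=1,j=4] A[i]=8<=B[j]=18 take 8 → i++
[i=2,j=4] A[i]=11<=B[j]=18 take 11 → i++
[i=3,j=4] A[i]=18<=B[j]=18 take 18 → i++
[i=4,j=4] A[i]=23>B[j]=18 take 18 → j++
[i=4,j=5] A[i]=23>B[j]=19 take 19 → j++
[i=4,j=6] A[i]=23<=B[j]=23 take 23 → i++
[i=5,j=6] A[i]=27>B[j]=23 take 23 → j++
[i=5,j=7] B done, take A[i]=27 → i++
[i=6,j=7] B done, take A[i]=29 → i++
[i=7,j=7] B done, take A[i]=30 → i++
[i=8,j=7] B done, take A[i]=38 → i++
[i=9,j=7] B done, take A[i]=39 → i++

[0, 0, 2, 6, 7, 8, 11, 18, 18, 19, 23, 23, 27, 29, 30, 38, 39]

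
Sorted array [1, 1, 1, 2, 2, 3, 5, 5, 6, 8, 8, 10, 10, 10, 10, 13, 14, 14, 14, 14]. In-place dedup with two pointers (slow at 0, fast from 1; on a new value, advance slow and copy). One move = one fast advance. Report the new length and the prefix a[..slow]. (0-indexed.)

(s=0,f=1) a[fast]=1=a[slow] dup → fast++
(s=0,f=2) a[fast]=1=a[slow] dup → fast++
(s=0,f=3) a[fast]=2≠a[slow]=1 write a[1]=2 → slow++,fast++
(s=1,f=4) a[fast]=2=a[slow] dup → fast++
(s=1,f=5) a[fast]=3≠a[slow]=2 write a[2]=3 → slow++,fast++
(s=2,f=6) a[fast]=5≠a[slow]=3 write a[3]=5 → slow++,fast++
(s=3,f=7) a[fast]=5=a[slow] dup → fast++
(s=3,f=8) a[fast]=6≠a[slow]=5 write a[4]=6 → slow++,fast++
(s=4,f=9) a[fast]=8≠a[slow]=6 write a[5]=8 → slow++,fast++
(s=5,f=10) a[fast]=8=a[slow] dup → fast++
(s=5,f=11) a[fast]=10≠a[slow]=8 write a[6]=10 → slow++,fast++
(s=6,f=12) a[fast]=10=a[slow] dup → fast++
(s=6,f=13) a[fast]=10=a[slow] dup → fast++
(s=6,f=14) a[fast]=10=a[slow] dup → fast++
(s=6,f=15) a[fast]=13≠a[slow]=10 write a[7]=13 → slow++,fast++
(s=7,f=16) a[fast]=14≠a[slow]=13 write a[8]=14 → slow++,fast++
(s=8,f=17) a[fast]=14=a[slow] dup → fast++
(s=8,f=18) a[fast]=14=a[slow] dup → fast++
(s=8,f=19) a[fast]=14=a[slow] dup → fast++

length 9; prefix = [1, 2, 3, 5, 6, 8, 10, 13, 14]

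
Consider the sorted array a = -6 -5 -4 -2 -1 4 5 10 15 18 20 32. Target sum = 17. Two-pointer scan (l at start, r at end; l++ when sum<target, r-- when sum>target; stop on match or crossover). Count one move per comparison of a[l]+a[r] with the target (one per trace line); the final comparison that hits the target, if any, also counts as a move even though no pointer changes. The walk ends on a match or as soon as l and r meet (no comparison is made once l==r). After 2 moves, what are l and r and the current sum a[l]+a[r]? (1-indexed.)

l=2, r=11, sum=15

[1,12] -6+32=26 >17 → r--
[1,11] -6+20=14 <17 → l++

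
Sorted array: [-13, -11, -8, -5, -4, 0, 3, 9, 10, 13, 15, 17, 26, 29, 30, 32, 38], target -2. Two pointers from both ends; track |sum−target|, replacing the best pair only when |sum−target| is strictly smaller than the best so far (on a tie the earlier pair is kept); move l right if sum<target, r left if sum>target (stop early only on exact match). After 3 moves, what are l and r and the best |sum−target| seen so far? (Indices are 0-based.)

l=0 r=16: -13+38=25 d=27 *, r--
l=0 r=15: -13+32=19 d=21 *, r--
l=0 r=14: -13+30=17 d=19 *, r--

l=0, r=13, best |Δ|=19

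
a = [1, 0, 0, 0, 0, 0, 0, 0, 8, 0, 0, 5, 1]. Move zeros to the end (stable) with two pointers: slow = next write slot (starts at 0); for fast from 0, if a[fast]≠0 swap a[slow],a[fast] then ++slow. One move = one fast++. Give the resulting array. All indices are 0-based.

[1, 8, 5, 1, 0, 0, 0, 0, 0, 0, 0, 0, 0]

slow=0 fast=0: a[fast]=1≠0 swap→a[0]=1, slow++,fast++
slow=1 fast=1: a[fast]=0, fast++
slow=1 fast=2: a[fast]=0, fast++
slow=1 fast=3: a[fast]=0, fast++
slow=1 fast=4: a[fast]=0, fast++
slow=1 fast=5: a[fast]=0, fast++
slow=1 fast=6: a[fast]=0, fast++
slow=1 fast=7: a[fast]=0, fast++
slow=1 fast=8: a[fast]=8≠0 swap→a[1]=8, slow++,fast++
slow=2 fast=9: a[fast]=0, fast++
slow=2 fast=10: a[fast]=0, fast++
slow=2 fast=11: a[fast]=5≠0 swap→a[2]=5, slow++,fast++
slow=3 fast=12: a[fast]=1≠0 swap→a[3]=1, slow++,fast++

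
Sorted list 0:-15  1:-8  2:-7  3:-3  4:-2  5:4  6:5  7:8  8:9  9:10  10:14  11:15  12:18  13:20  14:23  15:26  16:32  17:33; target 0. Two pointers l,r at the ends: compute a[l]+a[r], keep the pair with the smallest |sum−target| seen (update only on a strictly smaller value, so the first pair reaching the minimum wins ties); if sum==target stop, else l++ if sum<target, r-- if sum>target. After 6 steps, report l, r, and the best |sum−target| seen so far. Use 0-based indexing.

l=0, r=11, best |Δ|=3

[0,17] -15+33=18 d=18 * → r--
[0,16] -15+32=17 d=17 * → r--
[0,15] -15+26=11 d=11 * → r--
[0,14] -15+23=8 d=8 * → r--
[0,13] -15+20=5 d=5 * → r--
[0,12] -15+18=3 d=3 * → r--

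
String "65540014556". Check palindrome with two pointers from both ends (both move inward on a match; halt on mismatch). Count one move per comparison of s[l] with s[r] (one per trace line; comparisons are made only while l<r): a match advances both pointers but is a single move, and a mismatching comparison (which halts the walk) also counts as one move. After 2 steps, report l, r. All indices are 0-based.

[0,10] '6'=='6' → l++,r--
[1,9] '5'=='5' → l++,r--

l=2, r=8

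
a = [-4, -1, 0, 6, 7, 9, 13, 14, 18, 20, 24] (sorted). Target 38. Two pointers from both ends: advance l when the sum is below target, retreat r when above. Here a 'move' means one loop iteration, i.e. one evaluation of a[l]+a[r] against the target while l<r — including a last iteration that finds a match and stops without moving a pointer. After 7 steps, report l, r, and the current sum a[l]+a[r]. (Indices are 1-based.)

l=8, r=11, sum=38

[1,11] -4+24=20 <38 → l++
[2,11] -1+24=23 <38 → l++
[3,11] 0+24=24 <38 → l++
[4,11] 6+24=30 <38 → l++
[5,11] 7+24=31 <38 → l++
[6,11] 9+24=33 <38 → l++
[7,11] 13+24=37 <38 → l++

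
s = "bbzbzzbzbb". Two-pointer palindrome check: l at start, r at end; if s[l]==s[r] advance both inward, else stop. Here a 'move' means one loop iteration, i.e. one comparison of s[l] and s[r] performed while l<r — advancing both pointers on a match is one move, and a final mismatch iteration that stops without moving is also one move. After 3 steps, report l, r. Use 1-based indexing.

l=4, r=7

[1,10] 'b'=='b' → l++,r--
[2,9] 'b'=='b' → l++,r--
[3,8] 'z'=='z' → l++,r--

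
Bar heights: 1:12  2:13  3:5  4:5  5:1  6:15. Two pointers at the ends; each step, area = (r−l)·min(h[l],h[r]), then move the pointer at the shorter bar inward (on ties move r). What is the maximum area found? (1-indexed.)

l=1 r=6: min(12,15)*5=60 best=60 *, l++
l=2 r=6: min(13,15)*4=52 best=60, l++
l=3 r=6: min(5,15)*3=15 best=60, l++
l=4 r=6: min(5,15)*2=10 best=60, l++
l=5 r=6: min(1,15)*1=1 best=60, l++

max area = 60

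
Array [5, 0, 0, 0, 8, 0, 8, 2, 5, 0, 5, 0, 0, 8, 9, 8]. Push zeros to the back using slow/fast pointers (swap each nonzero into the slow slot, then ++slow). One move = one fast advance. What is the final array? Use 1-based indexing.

[5, 8, 8, 2, 5, 5, 8, 9, 8, 0, 0, 0, 0, 0, 0, 0]

(s=1,f=1) a[fast]=5≠0 swap→a[1]=5 → slow++,fast++
(s=2,f=2) a[fast]=0 → fast++
(s=2,f=3) a[fast]=0 → fast++
(s=2,f=4) a[fast]=0 → fast++
(s=2,f=5) a[fast]=8≠0 swap→a[2]=8 → slow++,fast++
(s=3,f=6) a[fast]=0 → fast++
(s=3,f=7) a[fast]=8≠0 swap→a[3]=8 → slow++,fast++
(s=4,f=8) a[fast]=2≠0 swap→a[4]=2 → slow++,fast++
(s=5,f=9) a[fast]=5≠0 swap→a[5]=5 → slow++,fast++
(s=6,f=10) a[fast]=0 → fast++
(s=6,f=11) a[fast]=5≠0 swap→a[6]=5 → slow++,fast++
(s=7,f=12) a[fast]=0 → fast++
(s=7,f=13) a[fast]=0 → fast++
(s=7,f=14) a[fast]=8≠0 swap→a[7]=8 → slow++,fast++
(s=8,f=15) a[fast]=9≠0 swap→a[8]=9 → slow++,fast++
(s=9,f=16) a[fast]=8≠0 swap→a[9]=8 → slow++,fast++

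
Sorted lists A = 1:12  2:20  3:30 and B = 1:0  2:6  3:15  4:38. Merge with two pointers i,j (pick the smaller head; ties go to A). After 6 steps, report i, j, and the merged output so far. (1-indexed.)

i=4, j=4, merged so far=[0, 6, 12, 15, 20, 30]

i=1 j=1: A[i]=12>B[j]=0 take 0, j++
i=1 j=2: A[i]=12>B[j]=6 take 6, j++
i=1 j=3: A[i]=12<=B[j]=15 take 12, i++
i=2 j=3: A[i]=20>B[j]=15 take 15, j++
i=2 j=4: A[i]=20<=B[j]=38 take 20, i++
i=3 j=4: A[i]=30<=B[j]=38 take 30, i++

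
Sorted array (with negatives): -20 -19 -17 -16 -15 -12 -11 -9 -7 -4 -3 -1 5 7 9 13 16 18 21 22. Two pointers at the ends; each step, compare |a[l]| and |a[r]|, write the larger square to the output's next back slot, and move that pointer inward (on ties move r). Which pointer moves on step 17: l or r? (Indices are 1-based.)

[1,20] |-20|<=|22| out[20]=484 → r--
[1,19] |-20|<=|21| out[19]=441 → r--
[1,18] |-20|>|18| out[18]=400 → l++
[2,18] |-19|>|18| out[17]=361 → l++
[3,18] |-17|<=|18| out[16]=324 → r--
[3,17] |-17|>|16| out[15]=289 → l++
[4,17] |-16|<=|16| out[14]=256 → r--
[4,16] |-16|>|13| out[13]=256 → l++
[5,16] |-15|>|13| out[12]=225 → l++
[6,16] |-12|<=|13| out[11]=169 → r--
[6,15] |-12|>|9| out[10]=144 → l++
[7,15] |-11|>|9| out[9]=121 → l++
[8,15] |-9|<=|9| out[8]=81 → r--
[8,14] |-9|>|7| out[7]=81 → l++
[9,14] |-7|<=|7| out[6]=49 → r--
[9,13] |-7|>|5| out[5]=49 → l++
[10,13] |-4|<=|5| out[4]=25 → r--

r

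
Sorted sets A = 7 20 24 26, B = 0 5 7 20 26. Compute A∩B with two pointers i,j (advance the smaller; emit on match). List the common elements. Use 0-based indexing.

i=0 j=0: 7>0, j++
i=0 j=1: 7>5, j++
i=0 j=2: 7==7 emit, i++,j++
i=1 j=3: 20==20 emit, i++,j++
i=2 j=4: 24<26, i++
i=3 j=4: 26==26 emit, i++,j++

intersection = [7, 20, 26]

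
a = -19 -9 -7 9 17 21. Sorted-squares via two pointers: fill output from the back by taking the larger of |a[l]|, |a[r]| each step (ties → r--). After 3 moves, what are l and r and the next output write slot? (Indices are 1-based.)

l=2, r=4, next write slot=3

[1,6] |-19|<=|21| out[6]=441 → r--
[1,5] |-19|>|17| out[5]=361 → l++
[2,5] |-9|<=|17| out[4]=289 → r--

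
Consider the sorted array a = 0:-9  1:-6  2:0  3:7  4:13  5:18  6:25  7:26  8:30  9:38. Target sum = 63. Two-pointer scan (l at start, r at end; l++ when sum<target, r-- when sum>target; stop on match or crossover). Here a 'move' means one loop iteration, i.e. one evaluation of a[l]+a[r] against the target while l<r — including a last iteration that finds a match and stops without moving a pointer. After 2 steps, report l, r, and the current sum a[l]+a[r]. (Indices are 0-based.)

l=0 r=9: -9+38=29 <63, l++
l=1 r=9: -6+38=32 <63, l++

l=2, r=9, sum=38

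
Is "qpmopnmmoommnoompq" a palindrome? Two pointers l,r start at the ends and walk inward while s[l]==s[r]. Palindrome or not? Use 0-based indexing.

not a palindrome (mismatch at 4,13)

[0,17] 'q'=='q' → l++,r--
[1,16] 'p'=='p' → l++,r--
[2,15] 'm'=='m' → l++,r--
[3,14] 'o'=='o' → l++,r--
[4,13] 'p'!='o' → stop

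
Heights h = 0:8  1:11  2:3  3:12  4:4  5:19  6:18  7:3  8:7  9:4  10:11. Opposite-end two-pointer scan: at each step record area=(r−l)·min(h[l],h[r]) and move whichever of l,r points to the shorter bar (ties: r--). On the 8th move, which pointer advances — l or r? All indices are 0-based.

l

[0,10] min(8,11)*10=80 best=80 * → l++
[1,10] min(11,11)*9=99 best=99 * → r--
[1,9] min(11,4)*8=32 best=99 → r--
[1,8] min(11,7)*7=49 best=99 → r--
[1,7] min(11,3)*6=18 best=99 → r--
[1,6] min(11,18)*5=55 best=99 → l++
[2,6] min(3,18)*4=12 best=99 → l++
[3,6] min(12,18)*3=36 best=99 → l++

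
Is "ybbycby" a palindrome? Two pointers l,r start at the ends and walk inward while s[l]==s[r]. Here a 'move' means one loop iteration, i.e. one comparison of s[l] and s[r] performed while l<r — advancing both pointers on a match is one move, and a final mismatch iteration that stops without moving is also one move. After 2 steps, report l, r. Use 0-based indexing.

l=0 r=6: 'y'=='y', l++,r--
l=1 r=5: 'b'=='b', l++,r--

l=2, r=4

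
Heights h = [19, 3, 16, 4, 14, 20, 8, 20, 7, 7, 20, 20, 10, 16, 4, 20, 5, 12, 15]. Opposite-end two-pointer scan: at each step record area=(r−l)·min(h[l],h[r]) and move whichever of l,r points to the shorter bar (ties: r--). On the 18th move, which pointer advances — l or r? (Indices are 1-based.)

r

l=1 r=19: min(19,15)*18=270 best=270 *, r--
l=1 r=18: min(19,12)*17=204 best=270, r--
l=1 r=17: min(19,5)*16=80 best=270, r--
l=1 r=16: min(19,20)*15=285 best=285 *, l++
l=2 r=16: min(3,20)*14=42 best=285, l++
l=3 r=16: min(16,20)*13=208 best=285, l++
l=4 r=16: min(4,20)*12=48 best=285, l++
l=5 r=16: min(14,20)*11=154 best=285, l++
l=6 r=16: min(20,20)*10=200 best=285, r--
l=6 r=15: min(20,4)*9=36 best=285, r--
l=6 r=14: min(20,16)*8=128 best=285, r--
l=6 r=13: min(20,10)*7=70 best=285, r--
l=6 r=12: min(20,20)*6=120 best=285, r--
l=6 r=11: min(20,20)*5=100 best=285, r--
l=6 r=10: min(20,7)*4=28 best=285, r--
l=6 r=9: min(20,7)*3=21 best=285, r--
l=6 r=8: min(20,20)*2=40 best=285, r--
l=6 r=7: min(20,8)*1=8 best=285, r--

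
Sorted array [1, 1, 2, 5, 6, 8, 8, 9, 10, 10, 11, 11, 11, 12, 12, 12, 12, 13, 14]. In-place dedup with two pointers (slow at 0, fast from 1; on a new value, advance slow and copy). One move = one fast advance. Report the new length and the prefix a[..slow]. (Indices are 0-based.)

(s=0,f=1) a[fast]=1=a[slow] dup → fast++
(s=0,f=2) a[fast]=2≠a[slow]=1 write a[1]=2 → slow++,fast++
(s=1,f=3) a[fast]=5≠a[slow]=2 write a[2]=5 → slow++,fast++
(s=2,f=4) a[fast]=6≠a[slow]=5 write a[3]=6 → slow++,fast++
(s=3,f=5) a[fast]=8≠a[slow]=6 write a[4]=8 → slow++,fast++
(s=4,f=6) a[fast]=8=a[slow] dup → fast++
(s=4,f=7) a[fast]=9≠a[slow]=8 write a[5]=9 → slow++,fast++
(s=5,f=8) a[fast]=10≠a[slow]=9 write a[6]=10 → slow++,fast++
(s=6,f=9) a[fast]=10=a[slow] dup → fast++
(s=6,f=10) a[fast]=11≠a[slow]=10 write a[7]=11 → slow++,fast++
(s=7,f=11) a[fast]=11=a[slow] dup → fast++
(s=7,f=12) a[fast]=11=a[slow] dup → fast++
(s=7,f=13) a[fast]=12≠a[slow]=11 write a[8]=12 → slow++,fast++
(s=8,f=14) a[fast]=12=a[slow] dup → fast++
(s=8,f=15) a[fast]=12=a[slow] dup → fast++
(s=8,f=16) a[fast]=12=a[slow] dup → fast++
(s=8,f=17) a[fast]=13≠a[slow]=12 write a[9]=13 → slow++,fast++
(s=9,f=18) a[fast]=14≠a[slow]=13 write a[10]=14 → slow++,fast++

length 11; prefix = [1, 2, 5, 6, 8, 9, 10, 11, 12, 13, 14]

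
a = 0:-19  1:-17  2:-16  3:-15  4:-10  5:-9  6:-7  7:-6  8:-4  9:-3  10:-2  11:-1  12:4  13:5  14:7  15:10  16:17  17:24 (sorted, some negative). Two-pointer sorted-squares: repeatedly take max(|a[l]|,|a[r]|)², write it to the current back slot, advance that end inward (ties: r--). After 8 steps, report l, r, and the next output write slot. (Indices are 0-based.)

l=0 r=17: |-19|<=|24| out[17]=576, r--
l=0 r=16: |-19|>|17| out[16]=361, l++
l=1 r=16: |-17|<=|17| out[15]=289, r--
l=1 r=15: |-17|>|10| out[14]=289, l++
l=2 r=15: |-16|>|10| out[13]=256, l++
l=3 r=15: |-15|>|10| out[12]=225, l++
l=4 r=15: |-10|<=|10| out[11]=100, r--
l=4 r=14: |-10|>|7| out[10]=100, l++

l=5, r=14, next write slot=9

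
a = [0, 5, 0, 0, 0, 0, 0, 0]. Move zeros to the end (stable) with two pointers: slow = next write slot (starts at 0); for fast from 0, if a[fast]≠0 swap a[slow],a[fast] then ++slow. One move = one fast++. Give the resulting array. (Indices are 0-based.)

(s=0,f=0) a[fast]=0 → fast++
(s=0,f=1) a[fast]=5≠0 swap→a[0]=5 → slow++,fast++
(s=1,f=2) a[fast]=0 → fast++
(s=1,f=3) a[fast]=0 → fast++
(s=1,f=4) a[fast]=0 → fast++
(s=1,f=5) a[fast]=0 → fast++
(s=1,f=6) a[fast]=0 → fast++
(s=1,f=7) a[fast]=0 → fast++

[5, 0, 0, 0, 0, 0, 0, 0]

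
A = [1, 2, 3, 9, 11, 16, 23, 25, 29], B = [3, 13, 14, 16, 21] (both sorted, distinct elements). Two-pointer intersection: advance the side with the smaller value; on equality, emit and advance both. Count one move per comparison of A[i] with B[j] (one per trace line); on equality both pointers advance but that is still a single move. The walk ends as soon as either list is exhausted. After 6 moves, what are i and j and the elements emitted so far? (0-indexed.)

i=5, j=2, emitted=[3]

[i=0,j=0] 1<3 → i++
[i=1,j=0] 2<3 → i++
[i=2,j=0] 3==3 emit → i++,j++
[i=3,j=1] 9<13 → i++
[i=4,j=1] 11<13 → i++
[i=5,j=1] 16>13 → j++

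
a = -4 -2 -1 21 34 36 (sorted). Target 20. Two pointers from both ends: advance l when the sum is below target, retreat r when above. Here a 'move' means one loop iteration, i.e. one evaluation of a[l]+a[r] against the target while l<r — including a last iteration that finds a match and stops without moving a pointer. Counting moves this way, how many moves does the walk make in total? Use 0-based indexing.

l=0 r=5: -4+36=32 >20, r--
l=0 r=4: -4+34=30 >20, r--
l=0 r=3: -4+21=17 <20, l++
l=1 r=3: -2+21=19 <20, l++
l=2 r=3: -1+21=20, found

5 moves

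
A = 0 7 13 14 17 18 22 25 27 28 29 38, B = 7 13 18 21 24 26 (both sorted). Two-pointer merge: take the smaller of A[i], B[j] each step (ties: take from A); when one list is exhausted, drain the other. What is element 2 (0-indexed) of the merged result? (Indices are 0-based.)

merged[2] = 7

[i=0,j=0] A[i]=0<=B[j]=7 take 0 → i++
[i=1,j=0] A[i]=7<=B[j]=7 take 7 → i++
[i=2,j=0] A[i]=13>B[j]=7 take 7 → j++
[i=2,j=1] A[i]=13<=B[j]=13 take 13 → i++
[i=3,j=1] A[i]=14>B[j]=13 take 13 → j++
[i=3,j=2] A[i]=14<=B[j]=18 take 14 → i++
[i=4,j=2] A[i]=17<=B[j]=18 take 17 → i++
[i=5,j=2] A[i]=18<=B[j]=18 take 18 → i++
[i=6,j=2] A[i]=22>B[j]=18 take 18 → j++
[i=6,j=3] A[i]=22>B[j]=21 take 21 → j++
[i=6,j=4] A[i]=22<=B[j]=24 take 22 → i++
[i=7,j=4] A[i]=25>B[j]=24 take 24 → j++
[i=7,j=5] A[i]=25<=B[j]=26 take 25 → i++
[i=8,j=5] A[i]=27>B[j]=26 take 26 → j++
[i=8,j=6] B done, take A[i]=27 → i++
[i=9,j=6] B done, take A[i]=28 → i++
[i=10,j=6] B done, take A[i]=29 → i++
[i=11,j=6] B done, take A[i]=38 → i++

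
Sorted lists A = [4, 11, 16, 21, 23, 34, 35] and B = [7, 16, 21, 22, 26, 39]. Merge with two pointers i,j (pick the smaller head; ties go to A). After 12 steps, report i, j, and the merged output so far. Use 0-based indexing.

i=7, j=5, merged so far=[4, 7, 11, 16, 16, 21, 21, 22, 23, 26, 34, 35]

i=0 j=0: A[i]=4<=B[j]=7 take 4, i++
i=1 j=0: A[i]=11>B[j]=7 take 7, j++
i=1 j=1: A[i]=11<=B[j]=16 take 11, i++
i=2 j=1: A[i]=16<=B[j]=16 take 16, i++
i=3 j=1: A[i]=21>B[j]=16 take 16, j++
i=3 j=2: A[i]=21<=B[j]=21 take 21, i++
i=4 j=2: A[i]=23>B[j]=21 take 21, j++
i=4 j=3: A[i]=23>B[j]=22 take 22, j++
i=4 j=4: A[i]=23<=B[j]=26 take 23, i++
i=5 j=4: A[i]=34>B[j]=26 take 26, j++
i=5 j=5: A[i]=34<=B[j]=39 take 34, i++
i=6 j=5: A[i]=35<=B[j]=39 take 35, i++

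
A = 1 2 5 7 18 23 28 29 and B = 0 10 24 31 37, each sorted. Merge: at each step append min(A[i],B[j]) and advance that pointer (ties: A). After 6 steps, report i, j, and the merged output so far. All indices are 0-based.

i=0 j=0: A[i]=1>B[j]=0 take 0, j++
i=0 j=1: A[i]=1<=B[j]=10 take 1, i++
i=1 j=1: A[i]=2<=B[j]=10 take 2, i++
i=2 j=1: A[i]=5<=B[j]=10 take 5, i++
i=3 j=1: A[i]=7<=B[j]=10 take 7, i++
i=4 j=1: A[i]=18>B[j]=10 take 10, j++

i=4, j=2, merged so far=[0, 1, 2, 5, 7, 10]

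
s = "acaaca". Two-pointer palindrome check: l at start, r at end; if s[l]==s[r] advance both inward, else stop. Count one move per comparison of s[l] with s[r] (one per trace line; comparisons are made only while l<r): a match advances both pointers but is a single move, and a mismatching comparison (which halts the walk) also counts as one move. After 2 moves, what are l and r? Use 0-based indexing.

l=2, r=3

l=0 r=5: 'a'=='a', l++,r--
l=1 r=4: 'c'=='c', l++,r--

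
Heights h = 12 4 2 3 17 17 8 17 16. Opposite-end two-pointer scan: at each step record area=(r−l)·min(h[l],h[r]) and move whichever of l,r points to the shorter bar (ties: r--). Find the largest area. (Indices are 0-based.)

max area = 96

[0,8] min(12,16)*8=96 best=96 * → l++
[1,8] min(4,16)*7=28 best=96 → l++
[2,8] min(2,16)*6=12 best=96 → l++
[3,8] min(3,16)*5=15 best=96 → l++
[4,8] min(17,16)*4=64 best=96 → r--
[4,7] min(17,17)*3=51 best=96 → r--
[4,6] min(17,8)*2=16 best=96 → r--
[4,5] min(17,17)*1=17 best=96 → r--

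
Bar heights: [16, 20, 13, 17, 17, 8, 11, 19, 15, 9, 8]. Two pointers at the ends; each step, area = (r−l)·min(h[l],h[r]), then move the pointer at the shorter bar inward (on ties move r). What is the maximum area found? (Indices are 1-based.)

l=1 r=11: min(16,8)*10=80 best=80 *, r--
l=1 r=10: min(16,9)*9=81 best=81 *, r--
l=1 r=9: min(16,15)*8=120 best=120 *, r--
l=1 r=8: min(16,19)*7=112 best=120, l++
l=2 r=8: min(20,19)*6=114 best=120, r--
l=2 r=7: min(20,11)*5=55 best=120, r--
l=2 r=6: min(20,8)*4=32 best=120, r--
l=2 r=5: min(20,17)*3=51 best=120, r--
l=2 r=4: min(20,17)*2=34 best=120, r--
l=2 r=3: min(20,13)*1=13 best=120, r--

max area = 120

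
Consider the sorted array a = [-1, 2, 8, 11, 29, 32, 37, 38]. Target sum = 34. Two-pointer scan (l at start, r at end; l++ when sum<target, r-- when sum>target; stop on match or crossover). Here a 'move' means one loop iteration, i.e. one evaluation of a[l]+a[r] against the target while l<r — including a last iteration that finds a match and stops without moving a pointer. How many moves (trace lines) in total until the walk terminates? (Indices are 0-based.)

4 moves

[0,7] -1+38=37 >34 → r--
[0,6] -1+37=36 >34 → r--
[0,5] -1+32=31 <34 → l++
[1,5] 2+32=34 → found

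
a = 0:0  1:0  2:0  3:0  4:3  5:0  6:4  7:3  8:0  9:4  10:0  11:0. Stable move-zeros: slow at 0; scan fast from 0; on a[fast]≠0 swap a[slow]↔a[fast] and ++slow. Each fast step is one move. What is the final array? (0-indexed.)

[3, 4, 3, 4, 0, 0, 0, 0, 0, 0, 0, 0]

slow=0 fast=0: a[fast]=0, fast++
slow=0 fast=1: a[fast]=0, fast++
slow=0 fast=2: a[fast]=0, fast++
slow=0 fast=3: a[fast]=0, fast++
slow=0 fast=4: a[fast]=3≠0 swap→a[0]=3, slow++,fast++
slow=1 fast=5: a[fast]=0, fast++
slow=1 fast=6: a[fast]=4≠0 swap→a[1]=4, slow++,fast++
slow=2 fast=7: a[fast]=3≠0 swap→a[2]=3, slow++,fast++
slow=3 fast=8: a[fast]=0, fast++
slow=3 fast=9: a[fast]=4≠0 swap→a[3]=4, slow++,fast++
slow=4 fast=10: a[fast]=0, fast++
slow=4 fast=11: a[fast]=0, fast++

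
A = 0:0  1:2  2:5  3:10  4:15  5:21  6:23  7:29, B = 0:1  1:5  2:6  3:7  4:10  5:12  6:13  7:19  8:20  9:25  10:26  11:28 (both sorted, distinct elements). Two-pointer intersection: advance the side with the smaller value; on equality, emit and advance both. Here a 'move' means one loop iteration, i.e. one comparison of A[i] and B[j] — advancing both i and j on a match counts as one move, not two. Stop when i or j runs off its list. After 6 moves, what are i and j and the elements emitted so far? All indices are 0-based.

i=3, j=4, emitted=[5]

[i=0,j=0] 0<1 → i++
[i=1,j=0] 2>1 → j++
[i=1,j=1] 2<5 → i++
[i=2,j=1] 5==5 emit → i++,j++
[i=3,j=2] 10>6 → j++
[i=3,j=3] 10>7 → j++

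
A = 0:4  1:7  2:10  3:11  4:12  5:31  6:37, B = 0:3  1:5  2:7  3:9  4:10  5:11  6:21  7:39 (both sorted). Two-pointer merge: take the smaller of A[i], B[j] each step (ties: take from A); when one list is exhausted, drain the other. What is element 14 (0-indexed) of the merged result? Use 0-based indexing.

merged[14] = 39

i=0 j=0: A[i]=4>B[j]=3 take 3, j++
i=0 j=1: A[i]=4<=B[j]=5 take 4, i++
i=1 j=1: A[i]=7>B[j]=5 take 5, j++
i=1 j=2: A[i]=7<=B[j]=7 take 7, i++
i=2 j=2: A[i]=10>B[j]=7 take 7, j++
i=2 j=3: A[i]=10>B[j]=9 take 9, j++
i=2 j=4: A[i]=10<=B[j]=10 take 10, i++
i=3 j=4: A[i]=11>B[j]=10 take 10, j++
i=3 j=5: A[i]=11<=B[j]=11 take 11, i++
i=4 j=5: A[i]=12>B[j]=11 take 11, j++
i=4 j=6: A[i]=12<=B[j]=21 take 12, i++
i=5 j=6: A[i]=31>B[j]=21 take 21, j++
i=5 j=7: A[i]=31<=B[j]=39 take 31, i++
i=6 j=7: A[i]=37<=B[j]=39 take 37, i++
i=7 j=7: A done, take B[j]=39, j++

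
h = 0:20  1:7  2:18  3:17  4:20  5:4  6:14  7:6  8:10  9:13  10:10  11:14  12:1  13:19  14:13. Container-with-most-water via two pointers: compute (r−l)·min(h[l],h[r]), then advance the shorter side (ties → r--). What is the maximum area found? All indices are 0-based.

max area = 247

[0,14] min(20,13)*14=182 best=182 * → r--
[0,13] min(20,19)*13=247 best=247 * → r--
[0,12] min(20,1)*12=12 best=247 → r--
[0,11] min(20,14)*11=154 best=247 → r--
[0,10] min(20,10)*10=100 best=247 → r--
[0,9] min(20,13)*9=117 best=247 → r--
[0,8] min(20,10)*8=80 best=247 → r--
[0,7] min(20,6)*7=42 best=247 → r--
[0,6] min(20,14)*6=84 best=247 → r--
[0,5] min(20,4)*5=20 best=247 → r--
[0,4] min(20,20)*4=80 best=247 → r--
[0,3] min(20,17)*3=51 best=247 → r--
[0,2] min(20,18)*2=36 best=247 → r--
[0,1] min(20,7)*1=7 best=247 → r--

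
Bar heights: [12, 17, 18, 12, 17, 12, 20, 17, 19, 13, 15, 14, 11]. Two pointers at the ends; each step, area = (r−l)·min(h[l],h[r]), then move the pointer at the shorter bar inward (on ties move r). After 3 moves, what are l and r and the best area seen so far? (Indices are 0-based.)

[0,12] min(12,11)*12=132 best=132 * → r--
[0,11] min(12,14)*11=132 best=132 → l++
[1,11] min(17,14)*10=140 best=140 * → r--

l=1, r=10, best area=140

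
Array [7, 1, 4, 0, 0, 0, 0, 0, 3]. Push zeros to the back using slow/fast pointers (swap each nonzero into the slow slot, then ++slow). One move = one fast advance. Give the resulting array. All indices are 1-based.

[7, 1, 4, 3, 0, 0, 0, 0, 0]

slow=1 fast=1: a[fast]=7≠0 swap→a[1]=7, slow++,fast++
slow=2 fast=2: a[fast]=1≠0 swap→a[2]=1, slow++,fast++
slow=3 fast=3: a[fast]=4≠0 swap→a[3]=4, slow++,fast++
slow=4 fast=4: a[fast]=0, fast++
slow=4 fast=5: a[fast]=0, fast++
slow=4 fast=6: a[fast]=0, fast++
slow=4 fast=7: a[fast]=0, fast++
slow=4 fast=8: a[fast]=0, fast++
slow=4 fast=9: a[fast]=3≠0 swap→a[4]=3, slow++,fast++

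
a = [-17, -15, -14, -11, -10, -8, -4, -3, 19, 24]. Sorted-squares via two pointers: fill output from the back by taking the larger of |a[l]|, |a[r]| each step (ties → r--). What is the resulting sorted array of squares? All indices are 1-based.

l=1 r=10: |-17|<=|24| out[10]=576, r--
l=1 r=9: |-17|<=|19| out[9]=361, r--
l=1 r=8: |-17|>|-3| out[8]=289, l++
l=2 r=8: |-15|>|-3| out[7]=225, l++
l=3 r=8: |-14|>|-3| out[6]=196, l++
l=4 r=8: |-11|>|-3| out[5]=121, l++
l=5 r=8: |-10|>|-3| out[4]=100, l++
l=6 r=8: |-8|>|-3| out[3]=64, l++
l=7 r=8: |-4|>|-3| out[2]=16, l++
l=8 r=8: |-3|<=|-3| out[1]=9, r--

[9, 16, 64, 100, 121, 196, 225, 289, 361, 576]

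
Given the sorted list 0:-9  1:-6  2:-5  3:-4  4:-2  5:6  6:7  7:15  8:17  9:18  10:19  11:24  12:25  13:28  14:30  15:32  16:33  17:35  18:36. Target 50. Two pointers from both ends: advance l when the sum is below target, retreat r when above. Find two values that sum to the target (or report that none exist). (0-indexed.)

[0,18] -9+36=27 <50 → l++
[1,18] -6+36=30 <50 → l++
[2,18] -5+36=31 <50 → l++
[3,18] -4+36=32 <50 → l++
[4,18] -2+36=34 <50 → l++
[5,18] 6+36=42 <50 → l++
[6,18] 7+36=43 <50 → l++
[7,18] 15+36=51 >50 → r--
[7,17] 15+35=50 → found

(15, 35)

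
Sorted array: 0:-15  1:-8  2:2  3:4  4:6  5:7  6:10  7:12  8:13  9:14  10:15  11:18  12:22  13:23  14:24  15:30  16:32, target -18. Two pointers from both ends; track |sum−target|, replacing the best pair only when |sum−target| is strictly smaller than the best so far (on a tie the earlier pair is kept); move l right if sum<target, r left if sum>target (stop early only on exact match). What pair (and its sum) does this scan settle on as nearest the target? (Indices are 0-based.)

[0,16] -15+32=17 d=35 * → r--
[0,15] -15+30=15 d=33 * → r--
[0,14] -15+24=9 d=27 * → r--
[0,13] -15+23=8 d=26 * → r--
[0,12] -15+22=7 d=25 * → r--
[0,11] -15+18=3 d=21 * → r--
[0,10] -15+15=0 d=18 * → r--
[0,9] -15+14=-1 d=17 * → r--
[0,8] -15+13=-2 d=16 * → r--
[0,7] -15+12=-3 d=15 * → r--
[0,6] -15+10=-5 d=13 * → r--
[0,5] -15+7=-8 d=10 * → r--
[0,4] -15+6=-9 d=9 * → r--
[0,3] -15+4=-11 d=7 * → r--
[0,2] -15+2=-13 d=5 * → r--
[0,1] -15+-8=-23 d=5 → l++

pair (-15, 2) with sum -13 (|Δ|=5)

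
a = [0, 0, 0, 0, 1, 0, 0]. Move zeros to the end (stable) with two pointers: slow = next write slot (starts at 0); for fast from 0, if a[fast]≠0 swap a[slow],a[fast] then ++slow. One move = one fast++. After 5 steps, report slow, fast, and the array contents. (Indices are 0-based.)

(s=0,f=0) a[fast]=0 → fast++
(s=0,f=1) a[fast]=0 → fast++
(s=0,f=2) a[fast]=0 → fast++
(s=0,f=3) a[fast]=0 → fast++
(s=0,f=4) a[fast]=1≠0 swap→a[0]=1 → slow++,fast++

slow=1, fast=5, a=[1, 0, 0, 0, 0, 0, 0]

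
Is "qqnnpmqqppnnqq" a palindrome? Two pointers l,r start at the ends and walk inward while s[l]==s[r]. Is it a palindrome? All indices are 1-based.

not a palindrome (mismatch at 6,9)

l=1 r=14: 'q'=='q', l++,r--
l=2 r=13: 'q'=='q', l++,r--
l=3 r=12: 'n'=='n', l++,r--
l=4 r=11: 'n'=='n', l++,r--
l=5 r=10: 'p'=='p', l++,r--
l=6 r=9: 'm'!='p', stop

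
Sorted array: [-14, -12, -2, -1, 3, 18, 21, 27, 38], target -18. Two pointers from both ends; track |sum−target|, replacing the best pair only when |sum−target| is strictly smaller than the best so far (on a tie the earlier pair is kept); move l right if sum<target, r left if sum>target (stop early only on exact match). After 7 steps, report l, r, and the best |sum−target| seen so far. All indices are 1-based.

l=1, r=2, best |Δ|=2

[1,9] -14+38=24 d=42 * → r--
[1,8] -14+27=13 d=31 * → r--
[1,7] -14+21=7 d=25 * → r--
[1,6] -14+18=4 d=22 * → r--
[1,5] -14+3=-11 d=7 * → r--
[1,4] -14+-1=-15 d=3 * → r--
[1,3] -14+-2=-16 d=2 * → r--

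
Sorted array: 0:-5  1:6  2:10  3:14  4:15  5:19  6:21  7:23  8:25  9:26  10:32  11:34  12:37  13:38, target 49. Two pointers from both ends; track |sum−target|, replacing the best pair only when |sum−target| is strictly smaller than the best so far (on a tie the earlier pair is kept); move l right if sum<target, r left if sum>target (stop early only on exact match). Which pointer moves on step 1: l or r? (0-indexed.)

[0,13] -5+38=33 d=16 * → l++

l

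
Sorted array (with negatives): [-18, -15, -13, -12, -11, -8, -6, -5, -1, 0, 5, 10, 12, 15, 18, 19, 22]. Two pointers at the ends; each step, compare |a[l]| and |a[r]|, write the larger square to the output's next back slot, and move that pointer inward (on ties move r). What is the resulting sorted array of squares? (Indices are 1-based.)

l=1 r=17: |-18|<=|22| out[17]=484, r--
l=1 r=16: |-18|<=|19| out[16]=361, r--
l=1 r=15: |-18|<=|18| out[15]=324, r--
l=1 r=14: |-18|>|15| out[14]=324, l++
l=2 r=14: |-15|<=|15| out[13]=225, r--
l=2 r=13: |-15|>|12| out[12]=225, l++
l=3 r=13: |-13|>|12| out[11]=169, l++
l=4 r=13: |-12|<=|12| out[10]=144, r--
l=4 r=12: |-12|>|10| out[9]=144, l++
l=5 r=12: |-11|>|10| out[8]=121, l++
l=6 r=12: |-8|<=|10| out[7]=100, r--
l=6 r=11: |-8|>|5| out[6]=64, l++
l=7 r=11: |-6|>|5| out[5]=36, l++
l=8 r=11: |-5|<=|5| out[4]=25, r--
l=8 r=10: |-5|>|0| out[3]=25, l++
l=9 r=10: |-1|>|0| out[2]=1, l++
l=10 r=10: |0|<=|0| out[1]=0, r--

[0, 1, 25, 25, 36, 64, 100, 121, 144, 144, 169, 225, 225, 324, 324, 361, 484]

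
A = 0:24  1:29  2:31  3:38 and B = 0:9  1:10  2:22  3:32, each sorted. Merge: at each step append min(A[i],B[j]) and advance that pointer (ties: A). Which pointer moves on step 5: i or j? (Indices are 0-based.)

[i=0,j=0] A[i]=24>B[j]=9 take 9 → j++
[i=0,j=1] A[i]=24>B[j]=10 take 10 → j++
[i=0,j=2] A[i]=24>B[j]=22 take 22 → j++
[i=0,j=3] A[i]=24<=B[j]=32 take 24 → i++
[i=1,j=3] A[i]=29<=B[j]=32 take 29 → i++

i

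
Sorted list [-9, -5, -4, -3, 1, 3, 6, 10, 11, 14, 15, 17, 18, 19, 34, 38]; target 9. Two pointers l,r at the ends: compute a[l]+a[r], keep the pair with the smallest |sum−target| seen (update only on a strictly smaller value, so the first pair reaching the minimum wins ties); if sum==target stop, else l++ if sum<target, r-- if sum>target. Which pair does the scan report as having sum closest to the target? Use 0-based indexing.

pair (-9, 18) with sum 9 (|Δ|=0)

l=0 r=15: -9+38=29 d=20 *, r--
l=0 r=14: -9+34=25 d=16 *, r--
l=0 r=13: -9+19=10 d=1 *, r--
l=0 r=12: -9+18=9 d=0 *, stop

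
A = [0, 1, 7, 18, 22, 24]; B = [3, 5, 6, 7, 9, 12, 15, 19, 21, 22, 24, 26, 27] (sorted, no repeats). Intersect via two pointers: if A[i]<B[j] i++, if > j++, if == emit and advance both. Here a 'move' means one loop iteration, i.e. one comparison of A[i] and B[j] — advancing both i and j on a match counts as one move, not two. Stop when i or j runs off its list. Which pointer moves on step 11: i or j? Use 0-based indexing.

[i=0,j=0] 0<3 → i++
[i=1,j=0] 1<3 → i++
[i=2,j=0] 7>3 → j++
[i=2,j=1] 7>5 → j++
[i=2,j=2] 7>6 → j++
[i=2,j=3] 7==7 emit → i++,j++
[i=3,j=4] 18>9 → j++
[i=3,j=5] 18>12 → j++
[i=3,j=6] 18>15 → j++
[i=3,j=7] 18<19 → i++
[i=4,j=7] 22>19 → j++

j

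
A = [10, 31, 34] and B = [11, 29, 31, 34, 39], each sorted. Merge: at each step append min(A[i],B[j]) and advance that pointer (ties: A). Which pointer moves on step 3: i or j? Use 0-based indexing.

i=0 j=0: A[i]=10<=B[j]=11 take 10, i++
i=1 j=0: A[i]=31>B[j]=11 take 11, j++
i=1 j=1: A[i]=31>B[j]=29 take 29, j++

j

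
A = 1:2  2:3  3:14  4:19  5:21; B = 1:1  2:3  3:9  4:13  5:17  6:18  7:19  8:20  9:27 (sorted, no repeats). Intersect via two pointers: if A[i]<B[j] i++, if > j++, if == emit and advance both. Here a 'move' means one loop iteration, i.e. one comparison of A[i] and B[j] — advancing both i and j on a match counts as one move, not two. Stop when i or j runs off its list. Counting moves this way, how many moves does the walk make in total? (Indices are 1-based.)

i=1 j=1: 2>1, j++
i=1 j=2: 2<3, i++
i=2 j=2: 3==3 emit, i++,j++
i=3 j=3: 14>9, j++
i=3 j=4: 14>13, j++
i=3 j=5: 14<17, i++
i=4 j=5: 19>17, j++
i=4 j=6: 19>18, j++
i=4 j=7: 19==19 emit, i++,j++
i=5 j=8: 21>20, j++
i=5 j=9: 21<27, i++

11 moves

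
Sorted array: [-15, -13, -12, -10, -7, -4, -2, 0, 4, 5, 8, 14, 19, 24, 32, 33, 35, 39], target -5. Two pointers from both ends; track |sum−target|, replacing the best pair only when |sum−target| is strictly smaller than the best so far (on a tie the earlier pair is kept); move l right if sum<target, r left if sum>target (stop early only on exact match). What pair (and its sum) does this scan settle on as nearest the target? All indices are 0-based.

l=0 r=17: -15+39=24 d=29 *, r--
l=0 r=16: -15+35=20 d=25 *, r--
l=0 r=15: -15+33=18 d=23 *, r--
l=0 r=14: -15+32=17 d=22 *, r--
l=0 r=13: -15+24=9 d=14 *, r--
l=0 r=12: -15+19=4 d=9 *, r--
l=0 r=11: -15+14=-1 d=4 *, r--
l=0 r=10: -15+8=-7 d=2 *, l++
l=1 r=10: -13+8=-5 d=0 *, stop

pair (-13, 8) with sum -5 (|Δ|=0)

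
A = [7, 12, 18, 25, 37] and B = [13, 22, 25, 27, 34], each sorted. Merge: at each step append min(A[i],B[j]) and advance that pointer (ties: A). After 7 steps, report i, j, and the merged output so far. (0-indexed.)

i=4, j=3, merged so far=[7, 12, 13, 18, 22, 25, 25]

[i=0,j=0] A[i]=7<=B[j]=13 take 7 → i++
[i=1,j=0] A[i]=12<=B[j]=13 take 12 → i++
[i=2,j=0] A[i]=18>B[j]=13 take 13 → j++
[i=2,j=1] A[i]=18<=B[j]=22 take 18 → i++
[i=3,j=1] A[i]=25>B[j]=22 take 22 → j++
[i=3,j=2] A[i]=25<=B[j]=25 take 25 → i++
[i=4,j=2] A[i]=37>B[j]=25 take 25 → j++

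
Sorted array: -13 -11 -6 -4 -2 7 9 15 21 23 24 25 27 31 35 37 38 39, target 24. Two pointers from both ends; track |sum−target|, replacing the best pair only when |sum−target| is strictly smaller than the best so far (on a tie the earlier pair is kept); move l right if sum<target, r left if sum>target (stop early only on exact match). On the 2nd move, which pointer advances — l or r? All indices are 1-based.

[1,18] -13+39=26 d=2 * → r--
[1,17] -13+38=25 d=1 * → r--

r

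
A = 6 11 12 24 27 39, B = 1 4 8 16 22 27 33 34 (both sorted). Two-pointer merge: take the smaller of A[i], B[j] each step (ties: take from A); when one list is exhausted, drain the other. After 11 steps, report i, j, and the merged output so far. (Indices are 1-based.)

i=6, j=7, merged so far=[1, 4, 6, 8, 11, 12, 16, 22, 24, 27, 27]

[i=1,j=1] A[i]=6>B[j]=1 take 1 → j++
[i=1,j=2] A[i]=6>B[j]=4 take 4 → j++
[i=1,j=3] A[i]=6<=B[j]=8 take 6 → i++
[i=2,j=3] A[i]=11>B[j]=8 take 8 → j++
[i=2,j=4] A[i]=11<=B[j]=16 take 11 → i++
[i=3,j=4] A[i]=12<=B[j]=16 take 12 → i++
[i=4,j=4] A[i]=24>B[j]=16 take 16 → j++
[i=4,j=5] A[i]=24>B[j]=22 take 22 → j++
[i=4,j=6] A[i]=24<=B[j]=27 take 24 → i++
[i=5,j=6] A[i]=27<=B[j]=27 take 27 → i++
[i=6,j=6] A[i]=39>B[j]=27 take 27 → j++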